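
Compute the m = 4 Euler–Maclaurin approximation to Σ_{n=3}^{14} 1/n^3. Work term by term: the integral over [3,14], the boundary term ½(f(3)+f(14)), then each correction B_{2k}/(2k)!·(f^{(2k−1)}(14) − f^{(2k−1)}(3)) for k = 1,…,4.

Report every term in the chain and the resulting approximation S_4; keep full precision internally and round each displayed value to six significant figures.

S_4 ≈ 0.0746810

The integral term ∫_3^14 1/x^3 dx = 0.0530045.
Boundary: ½(f(3) + f(14)) = ½(0.0370370 + 0.000364431) = 0.0187007.
Integral + boundary = 0.0717053.
Order-1 term: 1/12 · (-7.80925e-05 − (-0.0370370)) = 0.00307991.
Partial sum through k=1: 0.0747852.
Order-2 term: −1/720 · (-7.96862e-06 − (-0.0823045)) = -0.000114301.
Partial sum through k=2: 0.0746709.
Order-3 term: 1/30240 · (-1.70756e-06 − (-0.384088)) = 1.27013e-05.
Partial sum through k=3: 0.0746836.
Order-4 term: −1/1209600 · (-6.27267e-07 − (-3.07270)) = -2.54026e-06.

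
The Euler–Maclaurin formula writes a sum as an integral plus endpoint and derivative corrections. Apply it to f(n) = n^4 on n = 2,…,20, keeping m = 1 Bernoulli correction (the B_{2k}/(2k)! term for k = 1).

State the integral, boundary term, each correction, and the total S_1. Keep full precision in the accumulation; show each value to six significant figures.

The integral term ∫_2^20 x^4 dx = 639994.
Boundary: ½(f(2) + f(20)) = ½(16.0000 + 160000) = 80008.0.
Running total after boundary: 720002.
Order-1 term: 1/12 · (32000.0 − 32.0000) = 2664.00.

S_1 ≈ 722666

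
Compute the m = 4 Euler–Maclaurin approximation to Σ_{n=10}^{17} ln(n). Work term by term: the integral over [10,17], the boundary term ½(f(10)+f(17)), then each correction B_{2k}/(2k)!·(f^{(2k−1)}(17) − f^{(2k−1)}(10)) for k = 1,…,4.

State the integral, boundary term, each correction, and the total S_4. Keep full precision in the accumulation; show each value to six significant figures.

S_4 ≈ 20.7032

Integral: ∫_10^17 ln(x) dx = 18.1388.
½[f(10) + f(17)] = ½[2.30259 + 2.83321] = 2.56790.
Integral + boundary = 20.7067.
Correction k=1: B_{2}/2! · (f^{(1)}(17) − f^{(1)}(10)) = 1/12 · (0.0588235 − 0.100000) = -0.00343137.
After k=1: 20.7032.
Correction k=2: B_{4}/4! · (f^{(3)}(17) − f^{(3)}(10)) = −1/720 · (0.000407083 − 0.00200000) = 2.21238e-06.
After k=2: 20.7032.
Correction k=3: B_{6}/6! · (f^{(5)}(17) − f^{(5)}(10)) = 1/30240 · (1.69031e-05 − 0.000240000) = -7.37754e-09.
After k=3: 20.7032.
Correction k=4: B_{8}/8! · (f^{(7)}(17) − f^{(7)}(10)) = −1/1209600 · (1.75465e-06 − 7.20000e-05) = 5.80732e-11.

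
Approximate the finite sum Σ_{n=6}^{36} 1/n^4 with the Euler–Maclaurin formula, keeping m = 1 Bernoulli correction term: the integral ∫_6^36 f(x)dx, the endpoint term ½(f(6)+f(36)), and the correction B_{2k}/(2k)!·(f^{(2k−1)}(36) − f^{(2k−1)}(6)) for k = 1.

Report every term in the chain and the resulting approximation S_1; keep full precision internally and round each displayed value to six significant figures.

S_1 ≈ 0.00196503

∫_6^36 1/x^4 dx evaluates to 0.00153607.
Endpoint term: (f(6) + f(36))/2 = (0.000771605 + 5.95374e-07)/2 = 0.000386100.
So far: 0.00192217.
Order-1 term: 1/12 · (-6.61527e-08 − (-0.000514403)) = 4.28614e-05.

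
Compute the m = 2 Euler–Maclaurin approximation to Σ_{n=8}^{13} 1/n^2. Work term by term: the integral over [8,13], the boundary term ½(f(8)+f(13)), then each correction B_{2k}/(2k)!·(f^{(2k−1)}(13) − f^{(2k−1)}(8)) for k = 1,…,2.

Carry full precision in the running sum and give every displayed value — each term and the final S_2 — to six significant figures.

The integral term ∫_8^13 1/x^2 dx = 0.0480769.
Endpoint term: (f(8) + f(13))/2 = (0.0156250 + 0.00591716)/2 = 0.0107711.
Running total after boundary: 0.0588480.
Order-1 term: 1/12 · (-0.000910332 − (-0.00390625)) = 0.000249660.
Partial sum through k=1: 0.0590977.
Order-2 term: −1/720 · (-6.46390e-05 − (-0.000732422)) = -9.27476e-07.

S_2 ≈ 0.0590967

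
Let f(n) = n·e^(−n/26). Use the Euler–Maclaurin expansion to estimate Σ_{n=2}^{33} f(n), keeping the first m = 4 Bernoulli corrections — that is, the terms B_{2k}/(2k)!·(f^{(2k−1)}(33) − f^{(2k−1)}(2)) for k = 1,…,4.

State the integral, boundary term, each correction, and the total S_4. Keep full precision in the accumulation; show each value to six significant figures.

Integral: ∫_2^33 x·e^(−x/26) dx = 242.972.
Boundary: ½(f(2) + f(33)) = ½(1.85192 + 9.27458) = 5.56325.
Integral + boundary = 248.536.
Correction k=1: B_{2}/2! · (f^{(1)}(33) − f^{(1)}(2)) = 1/12 · (-0.0756667 − 0.854733) = -0.0775333.
After k=1: 248.458.
Correction k=2: B_{4}/4! · (f^{(3)}(33) − f^{(3)}(2)) = −1/720 · (0.000719569 − 0.00400393) = 4.56161e-06.
After k=2: 248.458.
Correction k=3: B_{6}/6! · (f^{(5)}(33) − f^{(5)}(2)) = 1/30240 · (2.29448e-06 − 9.97553e-06) = -2.54003e-10.
After k=3: 248.458.
Correction k=4: B_{8}/8! · (f^{(7)}(33) − f^{(7)}(2)) = −1/1209600 · (5.21378e-09 − 2.07516e-08) = 1.28454e-14.

S_4 ≈ 248.458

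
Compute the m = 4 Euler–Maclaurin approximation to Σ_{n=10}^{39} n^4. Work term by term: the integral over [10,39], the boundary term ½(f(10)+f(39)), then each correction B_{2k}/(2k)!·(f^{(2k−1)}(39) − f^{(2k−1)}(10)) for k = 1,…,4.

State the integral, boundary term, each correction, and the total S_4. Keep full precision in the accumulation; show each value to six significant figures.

Integral: ∫_10^39 x^4 dx = 1.80248e+07.
½[f(10) + f(39)] = ½[10000.0 + 2.31344e+06] = 1.16172e+06.
Running total after boundary: 1.91866e+07.
k=1: B_{2}/(2)! × [f^{(1)}(39) − f^{(1)}(10)] = 1/12 × (237276 − 4000.00) = 19439.7.
After k=1: 1.92060e+07.
k=2: B_{4}/(4)! × [f^{(3)}(39) − f^{(3)}(10)] = −1/720 × (936.000 − 240.000) = -0.966667.
After k=2: 1.92060e+07.
k=3: B_{6}/(6)! × [f^{(5)}(39) − f^{(5)}(10)] = 1/30240 × (0.00000 − 0.00000) = 0.00000.
After k=3: 1.92060e+07.
k=4: B_{8}/(8)! × [f^{(7)}(39) − f^{(7)}(10)] = −1/1209600 × (0.00000 − 0.00000) = 0.00000.

S_4 ≈ 1.92060e+07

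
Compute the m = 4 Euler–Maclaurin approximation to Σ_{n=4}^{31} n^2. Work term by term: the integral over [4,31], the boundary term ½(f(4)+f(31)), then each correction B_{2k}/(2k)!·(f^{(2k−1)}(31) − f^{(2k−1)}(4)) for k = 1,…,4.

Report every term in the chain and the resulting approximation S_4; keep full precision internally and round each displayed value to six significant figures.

S_4 ≈ 10402.0

The integral term ∫_4^31 x^2 dx = 9909.00.
½[f(4) + f(31)] = ½[16.0000 + 961.000] = 488.500.
Running total after boundary: 10397.5.
Order-1 term: 1/12 · (62.0000 − 8.00000) = 4.50000.
Running total after k=1: 10402.0.
Order-2 term: −1/720 · (0.00000 − 0.00000) = 0.00000.
Running total after k=2: 10402.0.
Order-3 term: 1/30240 · (0.00000 − 0.00000) = 0.00000.
Running total after k=3: 10402.0.
Order-4 term: −1/1209600 · (0.00000 − 0.00000) = 0.00000.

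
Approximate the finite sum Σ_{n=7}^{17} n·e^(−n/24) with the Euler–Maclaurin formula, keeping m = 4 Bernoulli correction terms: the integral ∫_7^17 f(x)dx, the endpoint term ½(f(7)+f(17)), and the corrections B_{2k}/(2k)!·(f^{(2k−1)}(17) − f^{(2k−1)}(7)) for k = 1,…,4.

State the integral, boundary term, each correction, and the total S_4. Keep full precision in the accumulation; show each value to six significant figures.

S_4 ≈ 77.9645

The integral term ∫_7^17 x·e^(−x/24) dx = 71.1962.
½[f(7) + f(17)] = ½[5.22912 + 8.37189] = 6.80051.
Running total after boundary: 77.9967.
Correction k=1: B_{2}/2! · (f^{(1)}(17) − f^{(1)}(7)) = 1/12 · (0.143635 − 0.529137) = -0.0321252.
Partial sum through k=1: 77.9645.
Correction k=2: B_{4}/4! · (f^{(3)}(17) − f^{(3)}(7)) = −1/720 · (0.00195931 − 0.00351245) = 2.15714e-06.
Partial sum through k=2: 77.9645.
Correction k=3: B_{6}/6! · (f^{(5)}(17) − f^{(5)}(7)) = 1/30240 · (6.37024e-06 − 1.06012e-05) = -1.39911e-10.
Partial sum through k=3: 77.9645.
Correction k=4: B_{8}/8! · (f^{(7)}(17) − f^{(7)}(7)) = −1/1209600 · (1.62134e-08 − 2.62227e-08) = 8.27495e-15.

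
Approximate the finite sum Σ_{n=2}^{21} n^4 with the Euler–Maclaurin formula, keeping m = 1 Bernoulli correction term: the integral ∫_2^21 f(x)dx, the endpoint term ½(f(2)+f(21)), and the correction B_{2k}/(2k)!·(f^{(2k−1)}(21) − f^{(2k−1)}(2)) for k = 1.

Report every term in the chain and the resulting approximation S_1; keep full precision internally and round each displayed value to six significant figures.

Integral: ∫_2^21 x^4 dx = 816814.
Boundary: ½(f(2) + f(21)) = ½(16.0000 + 194481) = 97248.5.
So far: 914062.
k=1: B_{2}/(2)! × [f^{(1)}(21) − f^{(1)}(2)] = 1/12 × (37044.0 − 32.0000) = 3084.33.

S_1 ≈ 917147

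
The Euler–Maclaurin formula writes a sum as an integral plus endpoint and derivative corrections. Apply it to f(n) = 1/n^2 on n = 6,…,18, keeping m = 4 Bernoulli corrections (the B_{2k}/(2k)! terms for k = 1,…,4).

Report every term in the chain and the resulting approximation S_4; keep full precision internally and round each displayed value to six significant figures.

S_4 ≈ 0.127282

∫_6^18 1/x^2 dx evaluates to 0.111111.
Endpoint term: (f(6) + f(18))/2 = (0.0277778 + 0.00308642)/2 = 0.0154321.
Integral + boundary = 0.126543.
Order-1 term: 1/12 · (-0.000342936 − (-0.00925926)) = 0.000743027.
Running total after k=1: 0.127286.
Order-2 term: −1/720 · (-1.27013e-05 − (-0.00308642)) = -4.26905e-06.
Running total after k=2: 0.127282.
Order-3 term: 1/30240 · (-1.17605e-06 − (-0.00257202)) = 8.50146e-08.
Running total after k=3: 0.127282.
Order-4 term: −1/1209600 · (-2.03268e-07 − (-0.00400091)) = -3.30747e-09.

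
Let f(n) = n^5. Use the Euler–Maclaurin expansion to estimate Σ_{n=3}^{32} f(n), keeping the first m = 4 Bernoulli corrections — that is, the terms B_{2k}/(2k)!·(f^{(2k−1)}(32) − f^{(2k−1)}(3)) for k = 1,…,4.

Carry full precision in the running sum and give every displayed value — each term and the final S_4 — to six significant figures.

S_4 ≈ 1.96171e+08

∫_3^32 x^5 dx evaluates to 1.78957e+08.
Endpoint term: (f(3) + f(32))/2 = (243.000 + 3.35544e+07)/2 = 1.67773e+07.
Integral + boundary = 1.95734e+08.
k=1: B_{2}/(2)! × [f^{(1)}(32) − f^{(1)}(3)] = 1/12 × (5.24288e+06 − 405.000) = 436873.
After k=1: 1.96171e+08.
k=2: B_{4}/(4)! × [f^{(3)}(32) − f^{(3)}(3)] = −1/720 × (61440.0 − 540.000) = -84.5833.
After k=2: 1.96171e+08.
k=3: B_{6}/(6)! × [f^{(5)}(32) − f^{(5)}(3)] = 1/30240 × (120.000 − 120.000) = 0.00000.
After k=3: 1.96171e+08.
k=4: B_{8}/(8)! × [f^{(7)}(32) − f^{(7)}(3)] = −1/1209600 × (0.00000 − 0.00000) = 0.00000.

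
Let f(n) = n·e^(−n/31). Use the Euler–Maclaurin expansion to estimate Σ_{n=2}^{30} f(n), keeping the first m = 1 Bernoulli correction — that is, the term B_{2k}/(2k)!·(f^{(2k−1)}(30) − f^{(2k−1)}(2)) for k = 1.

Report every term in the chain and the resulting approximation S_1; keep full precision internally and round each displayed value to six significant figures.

S_1 ≈ 247.182

∫_2^30 x·e^(−x/31) dx evaluates to 240.617.
Boundary: ½(f(2) + f(30)) = ½(1.87504 + 11.3982) = 6.63662.
So far: 247.254.
Order-1 term: 1/12 · (0.0122561 − 0.877036) = -0.0720650.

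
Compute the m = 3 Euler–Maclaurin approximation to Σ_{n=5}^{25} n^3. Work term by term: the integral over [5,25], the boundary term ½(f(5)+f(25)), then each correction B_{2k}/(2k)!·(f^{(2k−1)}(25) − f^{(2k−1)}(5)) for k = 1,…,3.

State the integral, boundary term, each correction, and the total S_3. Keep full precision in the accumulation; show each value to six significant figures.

S_3 ≈ 105525

∫_5^25 x^3 dx evaluates to 97500.0.
Endpoint term: (f(5) + f(25))/2 = (125.000 + 15625.0)/2 = 7875.00.
Running total after boundary: 105375.
k=1: B_{2}/(2)! × [f^{(1)}(25) − f^{(1)}(5)] = 1/12 × (1875.00 − 75.0000) = 150.000.
Partial sum through k=1: 105525.
k=2: B_{4}/(4)! × [f^{(3)}(25) − f^{(3)}(5)] = −1/720 × (6.00000 − 6.00000) = 0.00000.
Partial sum through k=2: 105525.
k=3: B_{6}/(6)! × [f^{(5)}(25) − f^{(5)}(5)] = 1/30240 × (0.00000 − 0.00000) = 0.00000.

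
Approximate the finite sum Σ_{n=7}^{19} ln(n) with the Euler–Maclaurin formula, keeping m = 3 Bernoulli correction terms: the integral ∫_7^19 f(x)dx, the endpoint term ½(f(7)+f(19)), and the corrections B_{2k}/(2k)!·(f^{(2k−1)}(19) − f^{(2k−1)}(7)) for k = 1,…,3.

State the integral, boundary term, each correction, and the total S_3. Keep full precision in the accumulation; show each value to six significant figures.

S_3 ≈ 32.7606

Integral: ∫_7^19 ln(x) dx = 30.3230.
Boundary: ½(f(7) + f(19)) = ½(1.94591 + 2.94444) = 2.44517.
Running total after boundary: 32.7681.
k=1: B_{2}/(2)! × [f^{(1)}(19) − f^{(1)}(7)] = 1/12 × (0.0526316 − 0.142857) = -0.00751880.
Partial sum through k=1: 32.7606.
k=2: B_{4}/(4)! × [f^{(3)}(19) − f^{(3)}(7)] = −1/720 × (0.000291588 − 0.00583090) = 7.69349e-06.
Partial sum through k=2: 32.7606.
k=3: B_{6}/(6)! × [f^{(5)}(19) − f^{(5)}(7)] = 1/30240 × (9.69267e-06 − 0.00142798) = -4.69009e-08.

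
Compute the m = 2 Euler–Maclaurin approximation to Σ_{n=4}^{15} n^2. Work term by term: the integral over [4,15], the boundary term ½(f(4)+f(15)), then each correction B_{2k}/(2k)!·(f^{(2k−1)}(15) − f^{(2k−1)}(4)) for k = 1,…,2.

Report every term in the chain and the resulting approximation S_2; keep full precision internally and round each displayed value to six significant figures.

S_2 ≈ 1226.00

Integral: ∫_4^15 x^2 dx = 1103.67.
Boundary: ½(f(4) + f(15)) = ½(16.0000 + 225.000) = 120.500.
So far: 1224.17.
Correction k=1: B_{2}/2! · (f^{(1)}(15) − f^{(1)}(4)) = 1/12 · (30.0000 − 8.00000) = 1.83333.
Partial sum through k=1: 1226.00.
Correction k=2: B_{4}/4! · (f^{(3)}(15) − f^{(3)}(4)) = −1/720 · (0.00000 − 0.00000) = 0.00000.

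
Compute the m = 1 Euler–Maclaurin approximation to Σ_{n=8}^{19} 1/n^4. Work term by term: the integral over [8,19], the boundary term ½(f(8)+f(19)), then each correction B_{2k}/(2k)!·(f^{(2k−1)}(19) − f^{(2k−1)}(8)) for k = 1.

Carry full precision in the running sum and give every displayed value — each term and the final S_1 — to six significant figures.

S_1 ≈ 0.000738389

Integral: ∫_8^19 1/x^4 dx = 0.000602444.
Boundary: ½(f(8) + f(19)) = ½(0.000244141 + 7.67336e-06) = 0.000125907.
So far: 0.000728351.
Correction k=1: B_{2}/2! · (f^{(1)}(19) − f^{(1)}(8)) = 1/12 · (-1.61544e-06 − (-0.000122070)) = 1.00379e-05.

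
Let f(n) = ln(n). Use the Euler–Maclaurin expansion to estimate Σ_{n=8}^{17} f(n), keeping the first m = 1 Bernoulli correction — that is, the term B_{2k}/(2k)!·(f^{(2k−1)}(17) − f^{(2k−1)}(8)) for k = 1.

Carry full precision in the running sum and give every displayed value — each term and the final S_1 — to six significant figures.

S_1 ≈ 24.9799

The integral term ∫_8^17 ln(x) dx = 22.5291.
Boundary: ½(f(8) + f(17)) = ½(2.07944 + 2.83321) = 2.45633.
Running total after boundary: 24.9854.
Correction k=1: B_{2}/2! · (f^{(1)}(17) − f^{(1)}(8)) = 1/12 · (0.0588235 − 0.125000) = -0.00551471.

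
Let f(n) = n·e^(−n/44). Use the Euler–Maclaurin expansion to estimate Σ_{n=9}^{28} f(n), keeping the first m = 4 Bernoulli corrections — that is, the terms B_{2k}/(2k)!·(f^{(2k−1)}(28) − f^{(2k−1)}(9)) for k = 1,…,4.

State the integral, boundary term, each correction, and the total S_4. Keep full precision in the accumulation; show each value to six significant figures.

Integral: ∫_9^28 x·e^(−x/44) dx = 224.073.
½[f(9) + f(28)] = ½[7.33516 + 14.8180] = 11.0766.
Integral + boundary = 235.150.
k=1: B_{2}/(2)! × [f^{(1)}(28) − f^{(1)}(9)] = 1/12 × (0.192441 − 0.648310) = -0.0379890.
Partial sum through k=1: 235.112.
k=2: B_{4}/(4)! × [f^{(3)}(28) − f^{(3)}(9)] = −1/720 × (0.000646109 − 0.00117683) = 7.37113e-07.
Partial sum through k=2: 235.112.
k=3: B_{6}/(6)! × [f^{(5)}(28) − f^{(5)}(9)] = 1/30240 × (6.16125e-07 − 1.04276e-06) = -1.41084e-11.
Partial sum through k=3: 235.112.
k=4: B_{8}/(8)! × [f^{(7)}(28) − f^{(7)}(9)] = −1/1209600 × (4.64109e-10 − 7.63255e-10) = 2.47310e-16.

S_4 ≈ 235.112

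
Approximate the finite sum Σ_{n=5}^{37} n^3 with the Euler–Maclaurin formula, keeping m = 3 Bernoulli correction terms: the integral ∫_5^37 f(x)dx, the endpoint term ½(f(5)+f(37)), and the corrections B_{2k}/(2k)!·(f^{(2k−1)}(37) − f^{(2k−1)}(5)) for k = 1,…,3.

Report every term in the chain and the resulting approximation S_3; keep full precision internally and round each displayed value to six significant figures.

S_3 ≈ 494109

Integral: ∫_5^37 x^3 dx = 468384.
Endpoint term: (f(5) + f(37))/2 = (125.000 + 50653.0)/2 = 25389.0.
Running total after boundary: 493773.
Order-1 term: 1/12 · (4107.00 − 75.0000) = 336.000.
Running total after k=1: 494109.
Order-2 term: −1/720 · (6.00000 − 6.00000) = 0.00000.
Running total after k=2: 494109.
Order-3 term: 1/30240 · (0.00000 − 0.00000) = 0.00000.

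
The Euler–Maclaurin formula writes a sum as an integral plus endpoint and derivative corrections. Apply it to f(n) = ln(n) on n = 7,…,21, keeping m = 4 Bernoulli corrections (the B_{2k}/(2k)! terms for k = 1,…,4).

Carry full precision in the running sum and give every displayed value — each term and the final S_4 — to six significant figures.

S_4 ≈ 38.8009

The integral term ∫_7^21 ln(x) dx = 36.3136.
Boundary: ½(f(7) + f(21)) = ½(1.94591 + 3.04452) = 2.49522.
Running total after boundary: 38.8088.
Order-1 term: 1/12 · (0.0476190 − 0.142857) = -0.00793651.
After k=1: 38.8009.
Order-2 term: −1/720 · (0.000215959 − 0.00583090) = 7.79853e-06.
After k=2: 38.8009.
Order-3 term: 1/30240 · (5.87645e-06 − 0.00142798) = -4.70271e-08.
After k=3: 38.8009.
Order-4 term: −1/1209600 · (3.99758e-07 − 0.000874271) = 7.22447e-10.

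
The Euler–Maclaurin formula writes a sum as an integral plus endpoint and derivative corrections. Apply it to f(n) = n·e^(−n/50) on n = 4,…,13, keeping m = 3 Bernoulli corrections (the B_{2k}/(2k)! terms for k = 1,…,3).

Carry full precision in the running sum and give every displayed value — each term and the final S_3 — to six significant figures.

∫_4^13 x·e^(−x/50) dx evaluates to 63.6016.
Boundary: ½(f(4) + f(13)) = ½(3.69247 + 10.0237) = 6.85807.
Running total after boundary: 70.4597.
Correction k=1: B_{2}/2! · (f^{(1)}(13) − f^{(1)}(4)) = 1/12 · (0.570578 − 0.849267) = -0.0232241.
After k=1: 70.4365.
Correction k=2: B_{4}/4! · (f^{(3)}(13) − f^{(3)}(4)) = −1/720 · (0.000845073 − 0.00107820) = 3.23788e-07.
After k=2: 70.4365.
Correction k=3: B_{6}/6! · (f^{(5)}(13) − f^{(5)}(4)) = 1/30240 · (5.84766e-07 − 7.26677e-07) = -4.69285e-12.

S_3 ≈ 70.4365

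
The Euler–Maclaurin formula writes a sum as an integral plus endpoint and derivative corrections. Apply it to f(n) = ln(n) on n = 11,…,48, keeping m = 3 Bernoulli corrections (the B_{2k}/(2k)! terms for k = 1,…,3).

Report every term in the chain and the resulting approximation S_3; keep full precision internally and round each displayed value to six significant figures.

S_3 ≈ 125.570

The integral term ∫_11^48 ln(x) dx = 122.441.
Boundary: ½(f(11) + f(48)) = ½(2.39790 + 3.87120) = 3.13455.
Running total after boundary: 125.575.
k=1: B_{2}/(2)! × [f^{(1)}(48) − f^{(1)}(11)] = 1/12 × (0.0208333 − 0.0909091) = -0.00583965.
Running total after k=1: 125.570.
k=2: B_{4}/(4)! × [f^{(3)}(48) − f^{(3)}(11)] = −1/720 × (1.80845e-05 − 0.00150263) = 2.06187e-06.
Running total after k=2: 125.570.
k=3: B_{6}/(6)! × [f^{(5)}(48) − f^{(5)}(11)] = 1/30240 × (9.41901e-08 − 0.000149021) = -4.92483e-09.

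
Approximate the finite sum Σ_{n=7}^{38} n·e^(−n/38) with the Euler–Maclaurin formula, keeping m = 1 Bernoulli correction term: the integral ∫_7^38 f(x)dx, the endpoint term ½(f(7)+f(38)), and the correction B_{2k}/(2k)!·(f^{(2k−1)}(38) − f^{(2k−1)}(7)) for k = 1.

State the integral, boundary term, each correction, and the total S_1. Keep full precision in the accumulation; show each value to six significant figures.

∫_7^38 x·e^(−x/38) dx evaluates to 359.875.
Boundary: ½(f(7) + f(38)) = ½(5.82232 + 13.9794) = 9.90087.
Running total after boundary: 369.776.
Correction k=1: B_{2}/2! · (f^{(1)}(38) − f^{(1)}(7)) = 1/12 · (0.00000 − 0.678542) = -0.0565451.

S_1 ≈ 369.719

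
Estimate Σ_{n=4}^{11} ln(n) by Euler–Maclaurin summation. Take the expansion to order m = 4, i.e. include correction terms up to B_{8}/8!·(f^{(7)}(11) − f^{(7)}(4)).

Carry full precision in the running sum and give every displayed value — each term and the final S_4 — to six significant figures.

The integral term ∫_4^11 ln(x) dx = 13.8317.
Endpoint term: (f(4) + f(11))/2 = (1.38629 + 2.39790)/2 = 1.89209.
Integral + boundary = 15.7238.
Order-1 term: 1/12 · (0.0909091 − 0.250000) = -0.0132576.
Partial sum through k=1: 15.7105.
Order-2 term: −1/720 · (0.00150263 − 0.0312500) = 4.13158e-05.
Partial sum through k=2: 15.7105.
Order-3 term: 1/30240 · (0.000149021 − 0.0234375) = -7.70122e-07.
Partial sum through k=3: 15.7105.
Order-4 term: −1/1209600 · (3.69474e-05 − 0.0439453) = 3.62999e-08.

S_4 ≈ 15.7105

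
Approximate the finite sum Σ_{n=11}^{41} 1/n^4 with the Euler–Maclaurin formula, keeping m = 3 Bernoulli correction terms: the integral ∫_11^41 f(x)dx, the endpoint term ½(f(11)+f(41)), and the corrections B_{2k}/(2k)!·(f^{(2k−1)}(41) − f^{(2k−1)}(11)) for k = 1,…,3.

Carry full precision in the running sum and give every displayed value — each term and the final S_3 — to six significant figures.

The integral term ∫_11^41 1/x^4 dx = 0.000245602.
½[f(11) + f(41)] = ½[6.83013e-05 + 3.53887e-07] = 3.43276e-05.
So far: 0.000279929.
k=1: B_{2}/(2)! × [f^{(1)}(41) − f^{(1)}(11)] = 1/12 × (-3.45256e-08 − (-2.48369e-05)) = 2.06686e-06.
Running total after k=1: 0.000281996.
k=2: B_{4}/(4)! × [f^{(3)}(41) − f^{(3)}(11)] = −1/720 × (-6.16161e-10 − (-6.15790e-06)) = -8.55178e-09.
Running total after k=2: 0.000281988.
k=3: B_{6}/(6)! × [f^{(5)}(41) − f^{(5)}(11)] = 1/30240 × (-2.05265e-11 − (-2.84994e-06)) = 9.42432e-11.

S_3 ≈ 0.000281988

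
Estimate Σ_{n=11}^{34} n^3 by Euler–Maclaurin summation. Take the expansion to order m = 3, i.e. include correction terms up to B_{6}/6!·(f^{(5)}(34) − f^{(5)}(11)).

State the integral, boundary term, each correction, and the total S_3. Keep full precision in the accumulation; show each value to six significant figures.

S_3 ≈ 351000

The integral term ∫_11^34 x^3 dx = 330424.
½[f(11) + f(34)] = ½[1331.00 + 39304.0] = 20317.5.
So far: 350741.
k=1: B_{2}/(2)! × [f^{(1)}(34) − f^{(1)}(11)] = 1/12 × (3468.00 − 363.000) = 258.750.
After k=1: 351000.
k=2: B_{4}/(4)! × [f^{(3)}(34) − f^{(3)}(11)] = −1/720 × (6.00000 − 6.00000) = 0.00000.
After k=2: 351000.
k=3: B_{6}/(6)! × [f^{(5)}(34) − f^{(5)}(11)] = 1/30240 × (0.00000 − 0.00000) = 0.00000.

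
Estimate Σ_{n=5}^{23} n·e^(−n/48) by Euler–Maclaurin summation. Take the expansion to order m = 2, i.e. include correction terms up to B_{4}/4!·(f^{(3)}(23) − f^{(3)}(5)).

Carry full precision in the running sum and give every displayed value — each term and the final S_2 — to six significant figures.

S_2 ≈ 191.097

∫_5^23 x·e^(−x/48) dx evaluates to 181.763.
½[f(5) + f(23)] = ½[4.50538 + 14.2439] = 9.37463.
Integral + boundary = 191.138.
Order-1 term: 1/12 · (0.322552 − 0.807213) = -0.0403885.
After k=1: 191.097.
Order-2 term: −1/720 · (0.000677583 − 0.00113254) = 6.31880e-07.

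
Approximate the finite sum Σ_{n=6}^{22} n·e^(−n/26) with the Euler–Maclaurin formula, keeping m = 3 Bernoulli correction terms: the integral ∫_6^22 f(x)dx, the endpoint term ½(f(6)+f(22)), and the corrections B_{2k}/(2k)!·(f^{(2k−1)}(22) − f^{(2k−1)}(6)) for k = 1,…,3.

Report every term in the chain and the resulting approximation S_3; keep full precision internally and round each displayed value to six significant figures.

S_3 ≈ 132.130

Integral: ∫_6^22 x·e^(−x/26) dx = 125.074.
½[f(6) + f(22)] = ½[4.76354 + 9.43936] = 7.10145.
Running total after boundary: 132.176.
Order-1 term: 1/12 · (0.0660095 − 0.610710) = -0.0453917.
Running total after k=1: 132.130.
Order-2 term: −1/720 · (0.00136706 − 0.00325230) = 2.61839e-06.
Running total after k=2: 132.130.
Order-3 term: 1/30240 · (3.90011e-06 − 8.28578e-06) = -1.45029e-10.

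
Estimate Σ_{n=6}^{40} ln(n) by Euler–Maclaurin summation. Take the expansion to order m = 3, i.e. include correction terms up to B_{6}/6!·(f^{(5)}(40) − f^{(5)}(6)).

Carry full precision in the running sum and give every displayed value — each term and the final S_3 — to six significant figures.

∫_6^40 ln(x) dx evaluates to 102.805.
½[f(6) + f(40)] = ½[1.79176 + 3.68888] = 2.74032.
Integral + boundary = 105.545.
Order-1 term: 1/12 · (0.0250000 − 0.166667) = -0.0118056.
Partial sum through k=1: 105.533.
Order-2 term: −1/720 · (3.12500e-05 − 0.00925926) = 1.28167e-05.
Partial sum through k=2: 105.533.
Order-3 term: 1/30240 · (2.34375e-07 − 0.00308642) = -1.02056e-07.

S_3 ≈ 105.533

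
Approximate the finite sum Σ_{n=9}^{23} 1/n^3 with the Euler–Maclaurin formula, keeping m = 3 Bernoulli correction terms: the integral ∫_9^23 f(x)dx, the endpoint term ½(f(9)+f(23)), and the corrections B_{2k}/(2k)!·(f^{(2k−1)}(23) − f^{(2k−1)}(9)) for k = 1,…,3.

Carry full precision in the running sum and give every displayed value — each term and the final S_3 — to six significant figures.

The integral term ∫_9^23 1/x^3 dx = 0.00522766.
½[f(9) + f(23)] = ½[0.00137174 + 8.21895e-05] = 0.000726966.
Integral + boundary = 0.00595463.
Correction k=1: B_{2}/2! · (f^{(1)}(23) − f^{(1)}(9)) = 1/12 · (-1.07204e-05 − (-0.000457247)) = 3.72106e-05.
Partial sum through k=1: 0.00599184.
Correction k=2: B_{4}/4! · (f^{(3)}(23) − f^{(3)}(9)) = −1/720 · (-4.05307e-07 − (-0.000112901)) = -1.56243e-07.
Partial sum through k=2: 0.00599168.
Correction k=3: B_{6}/6! · (f^{(5)}(23) − f^{(5)}(9)) = 1/30240 · (-3.21794e-08 − (-5.85410e-05)) = 1.93482e-09.

S_3 ≈ 0.00599168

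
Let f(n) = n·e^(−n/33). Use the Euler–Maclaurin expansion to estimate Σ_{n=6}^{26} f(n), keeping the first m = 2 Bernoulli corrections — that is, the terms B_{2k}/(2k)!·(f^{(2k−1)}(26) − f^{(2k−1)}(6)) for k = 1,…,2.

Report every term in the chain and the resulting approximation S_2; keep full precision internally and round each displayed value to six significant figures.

S_2 ≈ 195.893

The integral term ∫_6^26 x·e^(−x/33) dx = 187.528.
Endpoint term: (f(6) + f(26))/2 = (5.00252 + 11.8250)/2 = 8.41377.
So far: 195.942.
k=1: B_{2}/(2)! × [f^{(1)}(26) − f^{(1)}(6)] = 1/12 × (0.0964745 − 0.682161) = -0.0488072.
After k=1: 195.893.
k=2: B_{4}/(4)! × [f^{(3)}(26) − f^{(3)}(6)] = −1/720 × (0.000923867 − 0.00215764) = 1.71357e-06.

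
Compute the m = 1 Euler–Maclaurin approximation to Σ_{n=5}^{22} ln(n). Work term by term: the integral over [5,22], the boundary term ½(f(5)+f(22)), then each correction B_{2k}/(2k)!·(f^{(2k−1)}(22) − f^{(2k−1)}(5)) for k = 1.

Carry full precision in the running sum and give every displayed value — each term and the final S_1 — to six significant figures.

S_1 ≈ 45.2931

The integral term ∫_5^22 ln(x) dx = 42.9557.
½[f(5) + f(22)] = ½[1.60944 + 3.09104] = 2.35024.
So far: 45.3060.
Order-1 term: 1/12 · (0.0454545 − 0.200000) = -0.0128788.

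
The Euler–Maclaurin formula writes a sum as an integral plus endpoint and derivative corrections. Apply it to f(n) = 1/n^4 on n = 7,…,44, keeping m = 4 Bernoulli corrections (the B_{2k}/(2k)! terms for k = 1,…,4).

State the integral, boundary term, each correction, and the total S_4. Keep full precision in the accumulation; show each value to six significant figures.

S_4 ≈ 0.00119592

∫_7^44 1/x^4 dx evaluates to 0.000967904.
Boundary: ½(f(7) + f(44)) = ½(0.000416493 + 2.66802e-07) = 0.000208380.
So far: 0.00117628.
Order-1 term: 1/12 · (-2.42547e-08 − (-0.000237996)) = 1.98310e-05.
After k=1: 0.00119612.
Order-2 term: −1/720 · (-3.75848e-10 − (-0.000145712)) = -2.02377e-07.
After k=2: 0.00119591.
Order-3 term: 1/30240 · (-1.08716e-11 − (-0.000166528)) = 5.50687e-09.
After k=3: 0.00119592.
Order-4 term: −1/1209600 · (-5.05397e-13 − (-0.000305868)) = -2.52867e-10.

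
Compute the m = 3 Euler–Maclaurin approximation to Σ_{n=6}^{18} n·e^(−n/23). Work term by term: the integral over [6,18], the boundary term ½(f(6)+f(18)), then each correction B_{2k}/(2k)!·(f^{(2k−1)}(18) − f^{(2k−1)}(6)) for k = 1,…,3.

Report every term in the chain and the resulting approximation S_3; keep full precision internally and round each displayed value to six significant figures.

The integral term ∫_6^18 x·e^(−x/23) dx = 82.6937.
Boundary: ½(f(6) + f(18)) = ½(4.62229 + 8.22981) = 6.42605.
Running total after boundary: 89.1198.
Order-1 term: 1/12 · (0.0993939 − 0.569412) = -0.0391682.
Running total after k=1: 89.0806.
Order-2 term: −1/720 · (0.00191648 − 0.00398899) = 2.87849e-06.
Running total after k=2: 89.0806.
Order-3 term: 1/30240 · (6.89049e-06 − 1.30465e-05) = -2.03571e-10.

S_3 ≈ 89.0806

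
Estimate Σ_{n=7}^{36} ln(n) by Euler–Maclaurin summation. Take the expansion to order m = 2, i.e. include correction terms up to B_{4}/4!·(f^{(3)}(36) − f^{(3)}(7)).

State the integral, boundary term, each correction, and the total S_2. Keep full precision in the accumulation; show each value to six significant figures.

S_2 ≈ 89.1404

The integral term ∫_7^36 ln(x) dx = 86.3853.
Endpoint term: (f(7) + f(36))/2 = (1.94591 + 3.58352)/2 = 2.76471.
Integral + boundary = 89.1500.
Correction k=1: B_{2}/2! · (f^{(1)}(36) − f^{(1)}(7)) = 1/12 · (0.0277778 − 0.142857) = -0.00958995.
After k=1: 89.1404.
Correction k=2: B_{4}/4! · (f^{(3)}(36) − f^{(3)}(7)) = −1/720 · (4.28669e-05 − 0.00583090) = 8.03894e-06.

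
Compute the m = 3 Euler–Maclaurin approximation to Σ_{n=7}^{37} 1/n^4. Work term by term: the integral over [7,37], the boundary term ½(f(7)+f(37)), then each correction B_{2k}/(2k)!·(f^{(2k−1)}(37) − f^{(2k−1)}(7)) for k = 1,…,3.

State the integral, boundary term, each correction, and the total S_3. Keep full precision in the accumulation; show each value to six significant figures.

The integral term ∫_7^37 1/x^4 dx = 0.000965237.
Boundary: ½(f(7) + f(37)) = ½(0.000416493 + 5.33572e-07) = 0.000208513.
So far: 0.00117375.
Order-1 term: 1/12 · (-5.76835e-08 − (-0.000237996)) = 1.98282e-05.
After k=1: 0.00119358.
Order-2 term: −1/720 · (-1.26406e-09 − (-0.000145712)) = -2.02376e-07.
After k=2: 0.00119338.
Order-3 term: 1/30240 · (-5.17075e-11 − (-0.000166528)) = 5.50687e-09.

S_3 ≈ 0.00119338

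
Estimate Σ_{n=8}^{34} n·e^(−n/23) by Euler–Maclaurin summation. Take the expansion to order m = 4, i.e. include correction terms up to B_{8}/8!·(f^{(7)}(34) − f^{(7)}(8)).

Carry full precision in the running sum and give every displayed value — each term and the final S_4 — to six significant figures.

The integral term ∫_8^34 x·e^(−x/23) dx = 204.584.
Endpoint term: (f(8) + f(34))/2 = (5.64977 + 7.75315)/2 = 6.70146.
So far: 211.285.
Order-1 term: 1/12 · (-0.109060 − 0.460579) = -0.0474699.
After k=1: 211.238.
Order-2 term: −1/720 · (0.000655970 − 0.00354069) = 4.00655e-06.
After k=2: 211.238.
Order-3 term: 1/30240 · (2.86976e-06 − 1.17405e-05) = -2.93344e-10.
After k=3: 211.238.
Order-4 term: −1/1209600 · (8.50567e-09 − 3.17349e-08) = 1.92041e-14.

S_4 ≈ 211.238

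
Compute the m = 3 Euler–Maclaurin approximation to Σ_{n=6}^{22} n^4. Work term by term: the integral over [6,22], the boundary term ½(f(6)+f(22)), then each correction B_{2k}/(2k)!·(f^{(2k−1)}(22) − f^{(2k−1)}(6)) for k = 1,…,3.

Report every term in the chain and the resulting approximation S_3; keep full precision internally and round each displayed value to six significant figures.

S_3 ≈ 1.15042e+06

The integral term ∫_6^22 x^4 dx = 1.02917e+06.
Boundary: ½(f(6) + f(22)) = ½(1296.00 + 234256) = 117776.
Running total after boundary: 1.14695e+06.
Order-1 term: 1/12 · (42592.0 − 864.000) = 3477.33.
Partial sum through k=1: 1.15042e+06.
Order-2 term: −1/720 · (528.000 − 144.000) = -0.533333.
Partial sum through k=2: 1.15042e+06.
Order-3 term: 1/30240 · (0.00000 − 0.00000) = 0.00000.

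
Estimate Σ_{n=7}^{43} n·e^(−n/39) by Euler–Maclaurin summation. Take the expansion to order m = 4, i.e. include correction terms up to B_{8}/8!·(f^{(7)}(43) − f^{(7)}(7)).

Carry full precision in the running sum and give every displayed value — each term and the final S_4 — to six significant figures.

∫_7^43 x·e^(−x/39) dx evaluates to 437.448.
½[f(7) + f(43)] = ½[5.84989 + 14.2768] = 10.0633.
Integral + boundary = 447.511.
Correction k=1: B_{2}/2! · (f^{(1)}(43) − f^{(1)}(7)) = 1/12 · (-0.0340532 − 0.685701) = -0.0599796.
Partial sum through k=1: 447.451.
Correction k=2: B_{4}/4! · (f^{(3)}(43) − f^{(3)}(7)) = −1/720 · (0.000414191 − 0.00154970) = 1.57710e-06.
Partial sum through k=2: 447.451.
Correction k=3: B_{6}/6! · (f^{(5)}(43) − f^{(5)}(7)) = 1/30240 · (5.59349e-07 − 1.74134e-06) = -3.90871e-11.
Partial sum through k=3: 447.451.
Correction k=4: B_{8}/8! · (f^{(7)}(43) − f^{(7)}(7)) = −1/1209600 · (5.56465e-10 − 1.61987e-09) = 8.79134e-16.

S_4 ≈ 447.451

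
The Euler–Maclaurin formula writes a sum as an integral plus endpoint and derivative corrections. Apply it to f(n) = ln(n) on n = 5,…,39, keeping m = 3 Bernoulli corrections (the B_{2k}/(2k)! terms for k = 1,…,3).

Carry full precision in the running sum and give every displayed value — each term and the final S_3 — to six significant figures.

S_3 ≈ 103.454

The integral term ∫_5^39 ln(x) dx = 100.832.
Boundary: ½(f(5) + f(39)) = ½(1.60944 + 3.66356) = 2.63650.
Integral + boundary = 103.468.
Correction k=1: B_{2}/2! · (f^{(1)}(39) − f^{(1)}(5)) = 1/12 · (0.0256410 − 0.200000) = -0.0145299.
Running total after k=1: 103.454.
Correction k=2: B_{4}/4! · (f^{(3)}(39) − f^{(3)}(5)) = −1/720 · (3.37160e-05 − 0.0160000) = 2.21754e-05.
Running total after k=2: 103.454.
Correction k=3: B_{6}/6! · (f^{(5)}(39) − f^{(5)}(5)) = 1/30240 · (2.66004e-07 − 0.00768000) = -2.53959e-07.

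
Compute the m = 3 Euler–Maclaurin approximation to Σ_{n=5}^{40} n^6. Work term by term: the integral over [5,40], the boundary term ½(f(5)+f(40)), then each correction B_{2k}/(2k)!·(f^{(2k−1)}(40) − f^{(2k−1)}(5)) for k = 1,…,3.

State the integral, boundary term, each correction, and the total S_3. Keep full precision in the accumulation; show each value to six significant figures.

S_3 ≈ 2.55049e+10

The integral term ∫_5^40 x^6 dx = 2.34057e+10.
Endpoint term: (f(5) + f(40))/2 = (15625.0 + 4.09600e+09)/2 = 2.04801e+09.
So far: 2.54537e+10.
k=1: B_{2}/(2)! × [f^{(1)}(40) − f^{(1)}(5)] = 1/12 × (6.14400e+08 − 18750.0) = 5.11984e+07.
Partial sum through k=1: 2.55049e+10.
k=2: B_{4}/(4)! × [f^{(3)}(40) − f^{(3)}(5)] = −1/720 × (7.68000e+06 − 15000.0) = -10645.8.
Partial sum through k=2: 2.55049e+10.
k=3: B_{6}/(6)! × [f^{(5)}(40) − f^{(5)}(5)] = 1/30240 × (28800.0 − 3600.00) = 0.833333.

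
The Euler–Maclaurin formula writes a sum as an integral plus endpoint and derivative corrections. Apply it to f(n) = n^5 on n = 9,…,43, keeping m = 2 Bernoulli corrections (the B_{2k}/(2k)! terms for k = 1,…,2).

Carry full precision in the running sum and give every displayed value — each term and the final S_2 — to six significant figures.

∫_9^43 x^5 dx evaluates to 1.05347e+09.
Endpoint term: (f(9) + f(43))/2 = (59049.0 + 1.47008e+08)/2 = 7.35337e+07.
So far: 1.12701e+09.
Correction k=1: B_{2}/2! · (f^{(1)}(43) − f^{(1)}(9)) = 1/12 · (1.70940e+07 − 32805.0) = 1.42177e+06.
After k=1: 1.12843e+09.
Correction k=2: B_{4}/4! · (f^{(3)}(43) − f^{(3)}(9)) = −1/720 · (110940 − 4860.00) = -147.333.

S_2 ≈ 1.12843e+09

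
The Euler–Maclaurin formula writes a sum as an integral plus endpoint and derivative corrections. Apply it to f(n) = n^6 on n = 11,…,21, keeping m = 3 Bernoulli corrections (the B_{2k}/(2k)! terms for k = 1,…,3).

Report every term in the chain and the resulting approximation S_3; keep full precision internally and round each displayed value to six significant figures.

The integral term ∫_11^21 x^6 dx = 2.54514e+08.
½[f(11) + f(21)] = ½[1.77156e+06 + 8.57661e+07] = 4.37688e+07.
Running total after boundary: 2.98283e+08.
k=1: B_{2}/(2)! × [f^{(1)}(21) − f^{(1)}(11)] = 1/12 × (2.45046e+07 − 966306) = 1.96152e+06.
Running total after k=1: 3.00245e+08.
k=2: B_{4}/(4)! × [f^{(3)}(21) − f^{(3)}(11)] = −1/720 × (1.11132e+06 − 159720) = -1321.67.
Running total after k=2: 3.00244e+08.
k=3: B_{6}/(6)! × [f^{(5)}(21) − f^{(5)}(11)] = 1/30240 × (15120.0 − 7920.00) = 0.238095.

S_3 ≈ 3.00244e+08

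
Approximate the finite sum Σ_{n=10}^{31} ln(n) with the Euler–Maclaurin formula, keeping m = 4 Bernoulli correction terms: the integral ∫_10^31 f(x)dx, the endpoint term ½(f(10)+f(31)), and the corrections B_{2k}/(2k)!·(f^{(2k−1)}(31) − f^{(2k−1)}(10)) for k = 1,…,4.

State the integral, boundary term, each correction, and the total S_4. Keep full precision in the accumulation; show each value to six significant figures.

The integral term ∫_10^31 ln(x) dx = 62.4278.
Boundary: ½(f(10) + f(31)) = ½(2.30259 + 3.43399) = 2.86829.
So far: 65.2960.
Order-1 term: 1/12 · (0.0322581 − 0.100000) = -0.00564516.
Running total after k=1: 65.2904.
Order-2 term: −1/720 · (6.71344e-05 − 0.00200000) = 2.68454e-06.
Running total after k=2: 65.2904.
Order-3 term: 1/30240 · (8.38306e-07 − 0.000240000) = -7.90879e-09.
Running total after k=3: 65.2904.
Order-4 term: −1/1209600 · (2.61698e-08 − 7.20000e-05) = 5.95022e-11.

S_4 ≈ 65.2904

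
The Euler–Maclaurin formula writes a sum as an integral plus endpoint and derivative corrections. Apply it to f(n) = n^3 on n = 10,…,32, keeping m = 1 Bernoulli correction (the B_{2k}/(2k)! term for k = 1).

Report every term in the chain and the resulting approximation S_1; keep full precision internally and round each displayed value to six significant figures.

S_1 ≈ 276759

Integral: ∫_10^32 x^3 dx = 259644.
Boundary: ½(f(10) + f(32)) = ½(1000.00 + 32768.0) = 16884.0.
Running total after boundary: 276528.
Correction k=1: B_{2}/2! · (f^{(1)}(32) − f^{(1)}(10)) = 1/12 · (3072.00 − 300.000) = 231.000.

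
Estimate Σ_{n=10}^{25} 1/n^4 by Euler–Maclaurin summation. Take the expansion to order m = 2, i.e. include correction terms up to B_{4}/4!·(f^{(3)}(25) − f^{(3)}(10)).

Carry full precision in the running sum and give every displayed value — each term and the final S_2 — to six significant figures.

S_2 ≈ 0.000366563

Integral: ∫_10^25 1/x^4 dx = 0.000312000.
Endpoint term: (f(10) + f(25))/2 = (0.000100000 + 2.56000e-06)/2 = 5.12800e-05.
Running total after boundary: 0.000363280.
Correction k=1: B_{2}/2! · (f^{(1)}(25) − f^{(1)}(10)) = 1/12 · (-4.09600e-07 − (-4.00000e-05)) = 3.29920e-06.
After k=1: 0.000366579.
Correction k=2: B_{4}/4! · (f^{(3)}(25) − f^{(3)}(10)) = −1/720 · (-1.96608e-08 − (-1.20000e-05)) = -1.66394e-08.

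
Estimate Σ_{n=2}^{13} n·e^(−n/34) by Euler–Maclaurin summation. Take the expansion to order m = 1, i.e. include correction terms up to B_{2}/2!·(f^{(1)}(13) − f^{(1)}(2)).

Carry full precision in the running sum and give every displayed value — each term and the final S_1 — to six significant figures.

∫_2^13 x·e^(−x/34) dx evaluates to 63.8345.
Boundary: ½(f(2) + f(13)) = ½(1.88575 + 8.86930) = 5.37753.
So far: 69.2120.
Order-1 term: 1/12 · (0.421392 − 0.887410) = -0.0388348.

S_1 ≈ 69.1732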